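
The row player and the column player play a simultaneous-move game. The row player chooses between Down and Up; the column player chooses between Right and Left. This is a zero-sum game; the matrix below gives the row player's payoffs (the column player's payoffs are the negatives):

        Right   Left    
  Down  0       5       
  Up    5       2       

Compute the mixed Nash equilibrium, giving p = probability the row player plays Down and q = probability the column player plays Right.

p = 3/8, q = 3/8

The row player's mix must leave the column player indifferent between Right and Left.
  the column player's expected payoff from Right: p·0 + (1−p)·(-5) = 5p - 5
  the column player's expected payoff from Left: p·(-5) + (1−p)·(-2) = -3p - 2
  5p - 5 = -3p - 2  ⇒  8p = 3  ⇒  p = 3/8.
Set the row player's expected payoff from Down equal to that from Up:
  the row player's payoff from Down: q·0 + (1−q)·5 = -5q + 5
  the row player's payoff from Up: q·5 + (1−q)·2 = 3q + 2
  -5q + 5 = 3q + 2  ⇒  -8q = -3  ⇒  q = 3/8.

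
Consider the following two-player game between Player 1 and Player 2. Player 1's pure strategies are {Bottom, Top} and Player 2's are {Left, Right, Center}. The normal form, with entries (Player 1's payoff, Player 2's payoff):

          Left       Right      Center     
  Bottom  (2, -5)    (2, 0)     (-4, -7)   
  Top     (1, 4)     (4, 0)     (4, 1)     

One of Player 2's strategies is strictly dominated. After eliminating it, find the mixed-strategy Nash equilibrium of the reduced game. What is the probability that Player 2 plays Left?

Player 2's strategy Center is strictly dominated by Left: -5 > -7 and 4 > 1. Eliminate Center.
Player 2's mix must leave Player 1 indifferent between Bottom and Top.
  Player 1's payoff from Bottom: q·2 + (1−q)·2 = 2
  Player 1's payoff from Top: q·1 + (1−q)·4 = -3q + 4
  2 = -3q + 4  ⇒  3q = 2  ⇒  q = 2/3.

q = 2/3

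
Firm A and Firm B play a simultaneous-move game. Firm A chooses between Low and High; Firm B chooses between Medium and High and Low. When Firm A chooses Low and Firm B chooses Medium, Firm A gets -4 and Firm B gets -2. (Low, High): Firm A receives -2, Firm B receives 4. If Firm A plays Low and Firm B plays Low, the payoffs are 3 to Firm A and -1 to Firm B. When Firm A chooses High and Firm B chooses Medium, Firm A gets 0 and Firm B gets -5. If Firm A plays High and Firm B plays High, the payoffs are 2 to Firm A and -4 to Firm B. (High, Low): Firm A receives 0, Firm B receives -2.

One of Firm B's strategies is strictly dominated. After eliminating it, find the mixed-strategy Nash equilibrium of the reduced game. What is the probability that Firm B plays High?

Firm B's strategy Medium is strictly dominated by Low: -1 > -2 and -2 > -5. Eliminate Medium.
Set Firm A's expected payoff from Low equal to that from High:
  Firm A's expected payoff from Low: q·(-2) + (1−q)·3 = -5q + 3
  Firm A's expected payoff from High: q·2 + (1−q)·0 = 2q
  -5q + 3 = 2q  ⇒  -7q = -3  ⇒  q = 3/7.

q = 3/7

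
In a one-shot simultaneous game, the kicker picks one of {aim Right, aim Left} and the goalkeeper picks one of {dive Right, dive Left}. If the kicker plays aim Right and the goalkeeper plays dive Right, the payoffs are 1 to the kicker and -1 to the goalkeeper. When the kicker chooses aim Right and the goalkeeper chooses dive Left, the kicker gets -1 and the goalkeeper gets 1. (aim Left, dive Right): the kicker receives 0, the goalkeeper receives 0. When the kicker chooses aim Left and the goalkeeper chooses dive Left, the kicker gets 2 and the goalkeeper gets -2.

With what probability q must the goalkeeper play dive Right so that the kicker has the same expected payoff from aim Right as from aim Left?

The kicker's indifference between aim Right and aim Left determines the goalkeeper's mixing probability q:
  the kicker's payoff from aim Right: q·1 + (1−q)·(-1) = 2q - 1
  the kicker's payoff from aim Left: q·0 + (1−q)·2 = -2q + 2
  2q - 1 = -2q + 2  ⇒  4q = 3  ⇒  q = 3/4.

q = 3/4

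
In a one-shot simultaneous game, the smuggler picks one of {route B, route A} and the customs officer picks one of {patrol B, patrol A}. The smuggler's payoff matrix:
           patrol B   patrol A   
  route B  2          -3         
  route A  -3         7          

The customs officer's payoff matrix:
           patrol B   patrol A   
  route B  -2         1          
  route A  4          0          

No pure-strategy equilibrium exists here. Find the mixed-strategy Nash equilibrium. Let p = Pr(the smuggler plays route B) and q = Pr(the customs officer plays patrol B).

The smuggler's mix must leave the customs officer indifferent between patrol B and patrol A.
  the customs officer's payoff from patrol B: p·(-2) + (1−p)·4 = -6p + 4
  the customs officer's payoff from patrol A: p·1 + (1−p)·0 = p
  -6p + 4 = p  ⇒  -7p = -4  ⇒  p = 4/7.
Set the smuggler's expected payoff from route B equal to that from route A:
  the smuggler's payoff from route B: q·2 + (1−q)·(-3) = 5q - 3
  the smuggler's payoff from route A: q·(-3) + (1−q)·7 = -10q + 7
  5q - 3 = -10q + 7  ⇒  15q = 10  ⇒  q = 2/3.

p = 4/7, q = 2/3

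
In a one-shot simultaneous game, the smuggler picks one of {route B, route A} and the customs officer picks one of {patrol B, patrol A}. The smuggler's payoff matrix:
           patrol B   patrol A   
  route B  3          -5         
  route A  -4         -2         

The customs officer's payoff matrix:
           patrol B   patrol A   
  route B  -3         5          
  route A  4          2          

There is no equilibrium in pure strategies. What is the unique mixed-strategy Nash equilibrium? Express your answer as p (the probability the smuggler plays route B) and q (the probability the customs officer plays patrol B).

p = 1/5, q = 3/10

In a mixed equilibrium the customs officer is indifferent between patrol B and patrol A; this condition fixes p.
  the customs officer's expected payoff from patrol B: p·(-3) + (1−p)·4 = -7p + 4
  the customs officer's expected payoff from patrol A: p·5 + (1−p)·2 = 3p + 2
  -7p + 4 = 3p + 2  ⇒  -10p = -2  ⇒  p = 1/5.
The customs officer's mix must leave the smuggler indifferent between route B and route A.
  the smuggler's expected payoff from route B: q·3 + (1−q)·(-5) = 8q - 5
  the smuggler's expected payoff from route A: q·(-4) + (1−q)·(-2) = -2q - 2
  8q - 5 = -2q - 2  ⇒  10q = 3  ⇒  q = 3/10.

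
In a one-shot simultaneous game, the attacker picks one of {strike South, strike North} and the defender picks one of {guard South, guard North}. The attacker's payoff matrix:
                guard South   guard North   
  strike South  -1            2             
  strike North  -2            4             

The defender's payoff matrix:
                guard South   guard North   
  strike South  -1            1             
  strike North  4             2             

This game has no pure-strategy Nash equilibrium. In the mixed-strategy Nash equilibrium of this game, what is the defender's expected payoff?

The defender's indifference between guard South and guard North determines the attacker's mixing probability p:
  the defender's expected payoff from guard South: p·(-1) + (1−p)·4 = -5p + 4
  the defender's expected payoff from guard North: p·1 + (1−p)·2 = -p + 2
  -5p + 4 = -p + 2  ⇒  -4p = -2  ⇒  p = 1/2.
At equilibrium the defender is indifferent across columns, so the defender's payoff equals the payoff from guard South: (1/2)·(-1) + (1/2)·4 = 3/2.

3/2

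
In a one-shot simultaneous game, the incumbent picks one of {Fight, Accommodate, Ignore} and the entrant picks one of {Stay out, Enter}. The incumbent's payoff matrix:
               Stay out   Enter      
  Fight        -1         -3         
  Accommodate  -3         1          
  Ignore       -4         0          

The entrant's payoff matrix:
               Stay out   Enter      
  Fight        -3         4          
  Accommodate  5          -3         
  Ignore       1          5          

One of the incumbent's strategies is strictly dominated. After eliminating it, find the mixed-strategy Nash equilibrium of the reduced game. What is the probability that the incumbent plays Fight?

p = 8/15

The incumbent's strategy Ignore is strictly dominated by Accommodate: -3 > -4 and 1 > 0. Eliminate Ignore.
The incumbent's mix must leave the entrant indifferent between Stay out and Enter.
  the entrant's payoff from Stay out: p·(-3) + (1−p)·5 = -8p + 5
  the entrant's payoff from Enter: p·4 + (1−p)·(-3) = 7p - 3
  -8p + 5 = 7p - 3  ⇒  -15p = -8  ⇒  p = 8/15.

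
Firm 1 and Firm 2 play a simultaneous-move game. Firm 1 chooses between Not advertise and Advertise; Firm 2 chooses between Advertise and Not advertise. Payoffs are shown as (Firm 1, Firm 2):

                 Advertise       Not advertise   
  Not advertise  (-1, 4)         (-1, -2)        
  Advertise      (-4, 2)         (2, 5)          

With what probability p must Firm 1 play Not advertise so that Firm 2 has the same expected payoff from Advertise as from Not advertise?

p = 1/3

Firm 1's mix must leave Firm 2 indifferent between Advertise and Not advertise.
  Firm 2's payoff to Advertise: p·4 + (1−p)·2 = 2p + 2
  Firm 2's payoff to Not advertise: p·(-2) + (1−p)·5 = -7p + 5
  2p + 2 = -7p + 5  ⇒  9p = 3  ⇒  p = 1/3.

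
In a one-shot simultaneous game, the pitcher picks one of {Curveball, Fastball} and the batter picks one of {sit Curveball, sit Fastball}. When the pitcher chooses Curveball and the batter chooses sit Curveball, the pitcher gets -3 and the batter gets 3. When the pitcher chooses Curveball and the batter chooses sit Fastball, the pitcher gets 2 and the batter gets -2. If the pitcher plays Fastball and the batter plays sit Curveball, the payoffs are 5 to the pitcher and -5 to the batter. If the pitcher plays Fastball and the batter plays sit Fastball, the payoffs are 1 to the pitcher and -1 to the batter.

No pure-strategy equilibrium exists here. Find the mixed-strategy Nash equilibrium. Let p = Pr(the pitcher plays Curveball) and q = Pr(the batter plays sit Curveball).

Set the batter's expected payoff from sit Curveball equal to that from sit Fastball:
  the batter's payoff from sit Curveball: p·3 + (1−p)·(-5) = 8p - 5
  the batter's payoff from sit Fastball: p·(-2) + (1−p)·(-1) = -p - 1
  8p - 5 = -p - 1  ⇒  9p = 4  ⇒  p = 4/9.
In a mixed equilibrium the pitcher is indifferent between Curveball and Fastball; this condition fixes q.
  the pitcher's expected payoff from Curveball: q·(-3) + (1−q)·2 = -5q + 2
  the pitcher's expected payoff from Fastball: q·5 + (1−q)·1 = 4q + 1
  -5q + 2 = 4q + 1  ⇒  -9q = -1  ⇒  q = 1/9.

p = 4/9, q = 1/9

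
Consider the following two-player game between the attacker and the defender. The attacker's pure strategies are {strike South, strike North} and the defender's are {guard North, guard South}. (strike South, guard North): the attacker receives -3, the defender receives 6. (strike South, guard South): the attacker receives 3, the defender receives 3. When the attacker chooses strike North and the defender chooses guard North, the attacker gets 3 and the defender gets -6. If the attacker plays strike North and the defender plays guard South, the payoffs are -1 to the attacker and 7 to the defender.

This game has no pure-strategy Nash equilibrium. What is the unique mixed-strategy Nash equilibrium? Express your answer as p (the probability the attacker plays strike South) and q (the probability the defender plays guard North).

p = 13/16, q = 2/5

In a mixed equilibrium the defender is indifferent between guard North and guard South; this condition fixes p.
  the defender's payoff to guard North: p·6 + (1−p)·(-6) = 12p - 6
  the defender's payoff to guard South: p·3 + (1−p)·7 = -4p + 7
  12p - 6 = -4p + 7  ⇒  16p = 13  ⇒  p = 13/16.
For the attacker to be willing to mix, the attacker must be indifferent between strike South and strike North, which pins down the defender's mix.
  the attacker's payoff from strike South: q·(-3) + (1−q)·3 = -6q + 3
  the attacker's payoff from strike North: q·3 + (1−q)·(-1) = 4q - 1
  -6q + 3 = 4q - 1  ⇒  -10q = -4  ⇒  q = 2/5.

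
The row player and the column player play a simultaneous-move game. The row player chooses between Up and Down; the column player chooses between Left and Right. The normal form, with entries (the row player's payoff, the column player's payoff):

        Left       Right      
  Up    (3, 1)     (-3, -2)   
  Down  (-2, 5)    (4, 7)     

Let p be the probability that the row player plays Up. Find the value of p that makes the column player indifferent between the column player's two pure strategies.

p = 2/5

The column player's indifference between Left and Right determines the row player's mixing probability p:
  the column player's payoff from Left: p·1 + (1−p)·5 = -4p + 5
  the column player's payoff from Right: p·(-2) + (1−p)·7 = -9p + 7
  -4p + 5 = -9p + 7  ⇒  5p = 2  ⇒  p = 2/5.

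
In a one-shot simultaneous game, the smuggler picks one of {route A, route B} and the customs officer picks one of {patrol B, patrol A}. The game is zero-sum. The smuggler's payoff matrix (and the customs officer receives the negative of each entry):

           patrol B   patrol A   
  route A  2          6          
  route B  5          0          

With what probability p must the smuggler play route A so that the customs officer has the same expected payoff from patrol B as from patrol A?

p = 5/9

Set the customs officer's expected payoff from patrol B equal to that from patrol A:
  the customs officer's payoff to patrol B: p·(-2) + (1−p)·(-5) = 3p - 5
  the customs officer's payoff to patrol A: p·(-6) + (1−p)·0 = -6p
  3p - 5 = -6p  ⇒  9p = 5  ⇒  p = 5/9.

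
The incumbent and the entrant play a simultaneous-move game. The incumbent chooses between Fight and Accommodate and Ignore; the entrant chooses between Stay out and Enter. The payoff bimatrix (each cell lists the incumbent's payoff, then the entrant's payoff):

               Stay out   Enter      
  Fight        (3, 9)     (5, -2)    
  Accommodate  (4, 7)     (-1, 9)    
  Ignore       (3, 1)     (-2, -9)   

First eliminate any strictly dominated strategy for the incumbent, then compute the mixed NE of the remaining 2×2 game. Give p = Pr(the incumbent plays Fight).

The incumbent's strategy Ignore is strictly dominated by Accommodate: 4 > 3 and -1 > -2. Eliminate Ignore.
Set the entrant's expected payoff from Stay out equal to that from Enter:
  the entrant's payoff from Stay out: p·9 + (1−p)·7 = 2p + 7
  the entrant's payoff from Enter: p·(-2) + (1−p)·9 = -11p + 9
  2p + 7 = -11p + 9  ⇒  13p = 2  ⇒  p = 2/13.

p = 2/13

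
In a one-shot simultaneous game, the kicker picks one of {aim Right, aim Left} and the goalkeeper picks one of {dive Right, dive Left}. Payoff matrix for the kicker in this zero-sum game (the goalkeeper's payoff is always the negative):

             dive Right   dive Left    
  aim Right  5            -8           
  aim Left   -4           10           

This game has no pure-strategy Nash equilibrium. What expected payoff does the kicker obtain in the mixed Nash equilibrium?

2/3

For the kicker to be willing to mix, the kicker must be indifferent between aim Right and aim Left, which pins down the goalkeeper's mix.
  the kicker's expected payoff from aim Right: q·5 + (1−q)·(-8) = 13q - 8
  the kicker's expected payoff from aim Left: q·(-4) + (1−q)·10 = -14q + 10
  13q - 8 = -14q + 10  ⇒  27q = 18  ⇒  q = 2/3.
At equilibrium the kicker is indifferent across rows, so the kicker's payoff equals the payoff from aim Right: (2/3)·5 + (1/3)·(-8) = 2/3.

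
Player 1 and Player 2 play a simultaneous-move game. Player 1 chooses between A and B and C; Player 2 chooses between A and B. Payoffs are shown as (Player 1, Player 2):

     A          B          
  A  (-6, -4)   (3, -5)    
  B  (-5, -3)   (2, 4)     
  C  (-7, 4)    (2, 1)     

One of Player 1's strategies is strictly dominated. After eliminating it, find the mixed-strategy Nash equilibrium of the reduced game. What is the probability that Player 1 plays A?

p = 7/8

Player 1's strategy C is strictly dominated by A: -6 > -7 and 3 > 2. Eliminate C.
For Player 2 to be willing to mix, Player 2 must be indifferent between A and B, which pins down Player 1's mix.
  Player 2's payoff to A: p·(-4) + (1−p)·(-3) = -p - 3
  Player 2's payoff to B: p·(-5) + (1−p)·4 = -9p + 4
  -p - 3 = -9p + 4  ⇒  8p = 7  ⇒  p = 7/8.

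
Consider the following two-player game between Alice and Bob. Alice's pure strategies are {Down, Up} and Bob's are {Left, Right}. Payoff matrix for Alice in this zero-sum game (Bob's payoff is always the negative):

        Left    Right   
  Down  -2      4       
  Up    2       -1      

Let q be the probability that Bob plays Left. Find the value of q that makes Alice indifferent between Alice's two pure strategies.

For Alice to be willing to mix, Alice must be indifferent between Down and Up, which pins down Bob's mix.
  Alice's expected payoff from Down: q·(-2) + (1−q)·4 = -6q + 4
  Alice's expected payoff from Up: q·2 + (1−q)·(-1) = 3q - 1
  -6q + 4 = 3q - 1  ⇒  -9q = -5  ⇒  q = 5/9.

q = 5/9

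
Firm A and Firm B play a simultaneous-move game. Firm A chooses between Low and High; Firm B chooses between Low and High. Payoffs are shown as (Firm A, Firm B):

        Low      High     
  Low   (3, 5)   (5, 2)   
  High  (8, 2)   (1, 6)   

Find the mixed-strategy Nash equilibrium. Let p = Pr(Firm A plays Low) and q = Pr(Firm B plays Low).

p = 4/7, q = 4/9

Firm B's indifference between Low and High determines Firm A's mixing probability p:
  Firm B's expected payoff from Low: p·5 + (1−p)·2 = 3p + 2
  Firm B's expected payoff from High: p·2 + (1−p)·6 = -4p + 6
  3p + 2 = -4p + 6  ⇒  7p = 4  ⇒  p = 4/7.
For Firm A to be willing to mix, Firm A must be indifferent between Low and High, which pins down Firm B's mix.
  Firm A's payoff from Low: q·3 + (1−q)·5 = -2q + 5
  Firm A's payoff from High: q·8 + (1−q)·1 = 7q + 1
  -2q + 5 = 7q + 1  ⇒  -9q = -4  ⇒  q = 4/9.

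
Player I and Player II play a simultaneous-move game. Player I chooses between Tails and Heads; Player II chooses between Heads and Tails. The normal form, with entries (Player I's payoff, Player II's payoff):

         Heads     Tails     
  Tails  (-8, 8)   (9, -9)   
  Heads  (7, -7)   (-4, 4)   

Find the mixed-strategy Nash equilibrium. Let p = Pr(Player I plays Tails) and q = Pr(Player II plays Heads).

Player I's mix must leave Player II indifferent between Heads and Tails.
  Player II's payoff to Heads: p·8 + (1−p)·(-7) = 15p - 7
  Player II's payoff to Tails: p·(-9) + (1−p)·4 = -13p + 4
  15p - 7 = -13p + 4  ⇒  28p = 11  ⇒  p = 11/28.
Player I's indifference between Tails and Heads determines Player II's mixing probability q:
  Player I's payoff to Tails: q·(-8) + (1−q)·9 = -17q + 9
  Player I's payoff to Heads: q·7 + (1−q)·(-4) = 11q - 4
  -17q + 9 = 11q - 4  ⇒  -28q = -13  ⇒  q = 13/28.

p = 11/28, q = 13/28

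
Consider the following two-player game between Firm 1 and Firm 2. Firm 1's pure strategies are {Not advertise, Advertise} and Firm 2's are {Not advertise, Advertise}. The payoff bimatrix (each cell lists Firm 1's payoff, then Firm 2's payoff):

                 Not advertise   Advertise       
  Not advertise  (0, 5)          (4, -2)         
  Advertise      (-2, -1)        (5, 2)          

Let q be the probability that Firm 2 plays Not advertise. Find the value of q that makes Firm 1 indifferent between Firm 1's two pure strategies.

Firm 1's indifference between Not advertise and Advertise determines Firm 2's mixing probability q:
  Firm 1's payoff to Not advertise: q·0 + (1−q)·4 = -4q + 4
  Firm 1's payoff to Advertise: q·(-2) + (1−q)·5 = -7q + 5
  -4q + 4 = -7q + 5  ⇒  3q = 1  ⇒  q = 1/3.

q = 1/3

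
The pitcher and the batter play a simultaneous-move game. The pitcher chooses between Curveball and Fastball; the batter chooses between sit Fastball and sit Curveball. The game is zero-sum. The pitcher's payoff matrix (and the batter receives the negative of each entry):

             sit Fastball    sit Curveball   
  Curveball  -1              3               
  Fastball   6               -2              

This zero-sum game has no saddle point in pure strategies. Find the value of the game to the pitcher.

Set the pitcher's expected payoff from Curveball equal to that from Fastball:
  the pitcher's expected payoff from Curveball: q·(-1) + (1−q)·3 = -4q + 3
  the pitcher's expected payoff from Fastball: q·6 + (1−q)·(-2) = 8q - 2
  -4q + 3 = 8q - 2  ⇒  -12q = -5  ⇒  q = 5/12.
The value is the pitcher's expected payoff against this mix (using Curveball): (5/12)·(-1) + (7/12)·3 = 4/3.

v = 4/3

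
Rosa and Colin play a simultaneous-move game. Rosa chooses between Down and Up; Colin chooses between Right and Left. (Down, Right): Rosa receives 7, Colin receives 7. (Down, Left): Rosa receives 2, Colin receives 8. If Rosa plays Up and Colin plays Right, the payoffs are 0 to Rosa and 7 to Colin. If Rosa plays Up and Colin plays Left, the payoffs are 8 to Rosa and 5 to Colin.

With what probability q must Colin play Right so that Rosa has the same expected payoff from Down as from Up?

Rosa's indifference between Down and Up determines Colin's mixing probability q:
  Rosa's payoff to Down: q·7 + (1−q)·2 = 5q + 2
  Rosa's payoff to Up: q·0 + (1−q)·8 = -8q + 8
  5q + 2 = -8q + 8  ⇒  13q = 6  ⇒  q = 6/13.

q = 6/13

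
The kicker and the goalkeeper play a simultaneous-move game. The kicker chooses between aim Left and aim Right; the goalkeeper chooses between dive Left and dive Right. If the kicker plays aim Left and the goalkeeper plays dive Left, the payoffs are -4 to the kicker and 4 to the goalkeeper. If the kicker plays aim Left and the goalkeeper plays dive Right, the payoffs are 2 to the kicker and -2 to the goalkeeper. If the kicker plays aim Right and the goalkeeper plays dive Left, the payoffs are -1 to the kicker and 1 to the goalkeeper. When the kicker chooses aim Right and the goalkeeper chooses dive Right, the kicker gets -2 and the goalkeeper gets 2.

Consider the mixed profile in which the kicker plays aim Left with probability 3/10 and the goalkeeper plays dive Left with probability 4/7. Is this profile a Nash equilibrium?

No

Given the kicker's mix p = 3/10, the goalkeeper's payoff from dive Left is 19/10 but from dive Right is 4/5. The goalkeeper strictly prefers dive Left, so the goalkeeper would not mix.
So the proposed profile is not a Nash equilibrium.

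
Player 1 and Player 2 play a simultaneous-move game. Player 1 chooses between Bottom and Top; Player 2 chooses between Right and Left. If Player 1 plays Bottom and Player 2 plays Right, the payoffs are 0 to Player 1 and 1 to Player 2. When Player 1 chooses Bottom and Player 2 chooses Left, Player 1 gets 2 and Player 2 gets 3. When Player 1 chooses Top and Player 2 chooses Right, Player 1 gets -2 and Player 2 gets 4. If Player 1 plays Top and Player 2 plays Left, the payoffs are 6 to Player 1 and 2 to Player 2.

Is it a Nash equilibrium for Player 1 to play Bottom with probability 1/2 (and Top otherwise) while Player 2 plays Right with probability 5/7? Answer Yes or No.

No

Given Player 2's mix q = 5/7, Player 1's payoff from Bottom is 4/7 but from Top is 2/7. Player 1 strictly prefers Bottom, so Player 1 would not mix.
So the proposed profile is not a Nash equilibrium.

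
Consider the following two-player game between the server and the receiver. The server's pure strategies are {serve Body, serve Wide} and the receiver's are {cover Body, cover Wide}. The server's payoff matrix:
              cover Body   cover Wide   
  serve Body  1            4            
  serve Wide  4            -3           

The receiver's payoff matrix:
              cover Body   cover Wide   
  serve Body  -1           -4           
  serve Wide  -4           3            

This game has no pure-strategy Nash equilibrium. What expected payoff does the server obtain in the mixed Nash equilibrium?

19/10

In a mixed equilibrium the server is indifferent between serve Body and serve Wide; this condition fixes q.
  the server's payoff to serve Body: q·1 + (1−q)·4 = -3q + 4
  the server's payoff to serve Wide: q·4 + (1−q)·(-3) = 7q - 3
  -3q + 4 = 7q - 3  ⇒  -10q = -7  ⇒  q = 7/10.
At equilibrium the server is indifferent across rows, so the server's payoff equals the payoff from serve Body: (7/10)·1 + (3/10)·4 = 19/10.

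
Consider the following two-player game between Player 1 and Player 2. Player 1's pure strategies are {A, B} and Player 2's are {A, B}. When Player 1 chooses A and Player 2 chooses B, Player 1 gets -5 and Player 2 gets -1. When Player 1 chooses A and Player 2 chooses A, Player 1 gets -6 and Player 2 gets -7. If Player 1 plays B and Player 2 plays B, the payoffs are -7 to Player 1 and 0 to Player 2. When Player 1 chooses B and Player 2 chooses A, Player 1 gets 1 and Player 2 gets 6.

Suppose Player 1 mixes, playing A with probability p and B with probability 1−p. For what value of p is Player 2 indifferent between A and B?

In a mixed equilibrium Player 2 is indifferent between A and B; this condition fixes p.
  Player 2's expected payoff from A: p·(-7) + (1−p)·6 = -13p + 6
  Player 2's expected payoff from B: p·(-1) + (1−p)·0 = -p
  -13p + 6 = -p  ⇒  -12p = -6  ⇒  p = 1/2.

p = 1/2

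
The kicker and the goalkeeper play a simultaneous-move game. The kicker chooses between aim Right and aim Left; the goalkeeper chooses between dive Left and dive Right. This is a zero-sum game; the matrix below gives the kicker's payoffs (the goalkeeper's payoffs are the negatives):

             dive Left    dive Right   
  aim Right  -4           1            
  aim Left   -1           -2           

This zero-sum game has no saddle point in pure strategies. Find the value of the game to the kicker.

v = -3/2

For the kicker to be willing to mix, the kicker must be indifferent between aim Right and aim Left, which pins down the goalkeeper's mix.
  the kicker's expected payoff from aim Right: q·(-4) + (1−q)·1 = -5q + 1
  the kicker's expected payoff from aim Left: q·(-1) + (1−q)·(-2) = q - 2
  -5q + 1 = q - 2  ⇒  -6q = -3  ⇒  q = 1/2.
The value is the kicker's expected payoff against this mix (using aim Right): (1/2)·(-4) + (1/2)·1 = -3/2.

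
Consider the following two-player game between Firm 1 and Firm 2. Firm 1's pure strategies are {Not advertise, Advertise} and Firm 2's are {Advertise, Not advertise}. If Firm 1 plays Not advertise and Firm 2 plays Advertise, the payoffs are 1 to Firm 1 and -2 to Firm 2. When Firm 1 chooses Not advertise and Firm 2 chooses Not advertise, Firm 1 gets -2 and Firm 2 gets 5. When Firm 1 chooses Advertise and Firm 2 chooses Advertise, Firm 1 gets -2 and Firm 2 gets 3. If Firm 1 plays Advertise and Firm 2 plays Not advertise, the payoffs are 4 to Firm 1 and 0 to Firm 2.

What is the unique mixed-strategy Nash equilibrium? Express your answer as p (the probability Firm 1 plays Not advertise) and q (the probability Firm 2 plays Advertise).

p = 3/10, q = 2/3

Set Firm 2's expected payoff from Advertise equal to that from Not advertise:
  Firm 2's expected payoff from Advertise: p·(-2) + (1−p)·3 = -5p + 3
  Firm 2's expected payoff from Not advertise: p·5 + (1−p)·0 = 5p
  -5p + 3 = 5p  ⇒  -10p = -3  ⇒  p = 3/10.
In a mixed equilibrium Firm 1 is indifferent between Not advertise and Advertise; this condition fixes q.
  Firm 1's payoff from Not advertise: q·1 + (1−q)·(-2) = 3q - 2
  Firm 1's payoff from Advertise: q·(-2) + (1−q)·4 = -6q + 4
  3q - 2 = -6q + 4  ⇒  9q = 6  ⇒  q = 2/3.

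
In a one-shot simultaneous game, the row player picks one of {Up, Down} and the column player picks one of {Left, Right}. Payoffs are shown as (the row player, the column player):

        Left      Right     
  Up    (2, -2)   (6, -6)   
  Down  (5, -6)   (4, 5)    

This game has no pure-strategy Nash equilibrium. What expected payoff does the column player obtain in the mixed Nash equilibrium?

-46/15

The column player's indifference between Left and Right determines the row player's mixing probability p:
  the column player's expected payoff from Left: p·(-2) + (1−p)·(-6) = 4p - 6
  the column player's expected payoff from Right: p·(-6) + (1−p)·5 = -11p + 5
  4p - 6 = -11p + 5  ⇒  15p = 11  ⇒  p = 11/15.
At equilibrium the column player is indifferent across columns, so the column player's payoff equals the payoff from Left: (11/15)·(-2) + (4/15)·(-6) = -46/15.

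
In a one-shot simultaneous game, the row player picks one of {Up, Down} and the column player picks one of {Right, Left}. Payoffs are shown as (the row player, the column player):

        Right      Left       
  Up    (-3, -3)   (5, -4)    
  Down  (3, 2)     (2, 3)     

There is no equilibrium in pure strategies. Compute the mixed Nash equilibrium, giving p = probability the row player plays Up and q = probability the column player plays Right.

p = 1/2, q = 1/3

The column player's indifference between Right and Left determines the row player's mixing probability p:
  the column player's payoff to Right: p·(-3) + (1−p)·2 = -5p + 2
  the column player's payoff to Left: p·(-4) + (1−p)·3 = -7p + 3
  -5p + 2 = -7p + 3  ⇒  2p = 1  ⇒  p = 1/2.
Set the row player's expected payoff from Up equal to that from Down:
  the row player's payoff to Up: q·(-3) + (1−q)·5 = -8q + 5
  the row player's payoff to Down: q·3 + (1−q)·2 = q + 2
  -8q + 5 = q + 2  ⇒  -9q = -3  ⇒  q = 1/3.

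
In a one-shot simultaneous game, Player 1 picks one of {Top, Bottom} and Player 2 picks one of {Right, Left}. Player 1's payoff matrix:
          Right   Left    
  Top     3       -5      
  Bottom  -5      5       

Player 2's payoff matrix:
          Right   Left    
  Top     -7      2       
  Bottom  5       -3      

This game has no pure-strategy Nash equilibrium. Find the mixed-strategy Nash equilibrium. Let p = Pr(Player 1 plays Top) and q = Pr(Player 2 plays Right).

p = 8/17, q = 5/9

Player 1's mix must leave Player 2 indifferent between Right and Left.
  Player 2's payoff to Right: p·(-7) + (1−p)·5 = -12p + 5
  Player 2's payoff to Left: p·2 + (1−p)·(-3) = 5p - 3
  -12p + 5 = 5p - 3  ⇒  -17p = -8  ⇒  p = 8/17.
For Player 1 to be willing to mix, Player 1 must be indifferent between Top and Bottom, which pins down Player 2's mix.
  Player 1's expected payoff from Top: q·3 + (1−q)·(-5) = 8q - 5
  Player 1's expected payoff from Bottom: q·(-5) + (1−q)·5 = -10q + 5
  8q - 5 = -10q + 5  ⇒  18q = 10  ⇒  q = 5/9.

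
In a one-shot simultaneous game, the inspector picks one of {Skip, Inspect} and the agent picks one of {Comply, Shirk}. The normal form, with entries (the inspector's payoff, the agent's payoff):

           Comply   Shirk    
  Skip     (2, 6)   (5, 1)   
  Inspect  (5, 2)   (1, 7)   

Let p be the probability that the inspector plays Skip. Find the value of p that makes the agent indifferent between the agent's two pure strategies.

In a mixed equilibrium the agent is indifferent between Comply and Shirk; this condition fixes p.
  the agent's payoff to Comply: p·6 + (1−p)·2 = 4p + 2
  the agent's payoff to Shirk: p·1 + (1−p)·7 = -6p + 7
  4p + 2 = -6p + 7  ⇒  10p = 5  ⇒  p = 1/2.

p = 1/2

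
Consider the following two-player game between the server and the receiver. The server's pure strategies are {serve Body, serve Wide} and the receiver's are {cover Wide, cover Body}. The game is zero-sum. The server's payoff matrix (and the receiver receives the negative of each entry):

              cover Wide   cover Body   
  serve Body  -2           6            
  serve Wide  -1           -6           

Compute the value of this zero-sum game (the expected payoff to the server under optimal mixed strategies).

v = -18/13

For the server to be willing to mix, the server must be indifferent between serve Body and serve Wide, which pins down the receiver's mix.
  the server's payoff from serve Body: q·(-2) + (1−q)·6 = -8q + 6
  the server's payoff from serve Wide: q·(-1) + (1−q)·(-6) = 5q - 6
  -8q + 6 = 5q - 6  ⇒  -13q = -12  ⇒  q = 12/13.
The value is the server's expected payoff against this mix (using serve Body): (12/13)·(-2) + (1/13)·6 = -18/13.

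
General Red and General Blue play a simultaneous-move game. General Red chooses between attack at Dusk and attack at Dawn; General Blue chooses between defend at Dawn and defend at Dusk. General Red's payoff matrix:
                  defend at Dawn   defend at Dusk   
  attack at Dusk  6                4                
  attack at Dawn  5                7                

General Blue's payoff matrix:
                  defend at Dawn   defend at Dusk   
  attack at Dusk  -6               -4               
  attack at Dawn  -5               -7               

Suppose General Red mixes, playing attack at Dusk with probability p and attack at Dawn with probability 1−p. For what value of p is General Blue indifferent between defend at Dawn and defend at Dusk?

General Red's mix must leave General Blue indifferent between defend at Dawn and defend at Dusk.
  General Blue's expected payoff from defend at Dawn: p·(-6) + (1−p)·(-5) = -p - 5
  General Blue's expected payoff from defend at Dusk: p·(-4) + (1−p)·(-7) = 3p - 7
  -p - 5 = 3p - 7  ⇒  -4p = -2  ⇒  p = 1/2.

p = 1/2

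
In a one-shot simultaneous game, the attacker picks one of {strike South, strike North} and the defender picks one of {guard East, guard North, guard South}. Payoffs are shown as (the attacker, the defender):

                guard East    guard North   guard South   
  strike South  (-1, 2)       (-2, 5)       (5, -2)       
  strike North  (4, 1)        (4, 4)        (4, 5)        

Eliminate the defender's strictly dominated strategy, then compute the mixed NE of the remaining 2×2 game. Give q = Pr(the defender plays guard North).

q = 1/7

The defender's strategy guard East is strictly dominated by guard North: 5 > 2 and 4 > 1. Eliminate guard East.
Set the attacker's expected payoff from strike South equal to that from strike North:
  the attacker's payoff from strike South: q·(-2) + (1−q)·5 = -7q + 5
  the attacker's payoff from strike North: q·4 + (1−q)·4 = 4
  -7q + 5 = 4  ⇒  -7q = -1  ⇒  q = 1/7.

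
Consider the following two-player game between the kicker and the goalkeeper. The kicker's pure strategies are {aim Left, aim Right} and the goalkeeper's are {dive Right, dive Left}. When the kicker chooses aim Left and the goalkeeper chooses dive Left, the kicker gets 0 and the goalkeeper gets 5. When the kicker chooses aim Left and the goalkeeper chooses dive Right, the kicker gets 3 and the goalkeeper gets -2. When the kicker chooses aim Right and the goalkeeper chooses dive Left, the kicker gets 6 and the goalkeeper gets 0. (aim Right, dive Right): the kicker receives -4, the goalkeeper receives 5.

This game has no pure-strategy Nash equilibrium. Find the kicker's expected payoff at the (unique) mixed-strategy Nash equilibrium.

18/13

The kicker's indifference between aim Left and aim Right determines the goalkeeper's mixing probability q:
  the kicker's payoff from aim Left: q·3 + (1−q)·0 = 3q
  the kicker's payoff from aim Right: q·(-4) + (1−q)·6 = -10q + 6
  3q = -10q + 6  ⇒  13q = 6  ⇒  q = 6/13.
At equilibrium the kicker is indifferent across rows, so the kicker's payoff equals the payoff from aim Left: (6/13)·3 + (7/13)·0 = 18/13.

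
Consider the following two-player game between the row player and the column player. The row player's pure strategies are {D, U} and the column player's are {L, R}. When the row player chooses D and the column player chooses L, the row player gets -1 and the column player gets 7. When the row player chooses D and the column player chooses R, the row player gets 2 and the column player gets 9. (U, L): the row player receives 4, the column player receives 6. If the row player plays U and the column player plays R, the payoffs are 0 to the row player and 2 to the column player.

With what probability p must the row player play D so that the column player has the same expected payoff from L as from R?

p = 2/3

The row player's mix must leave the column player indifferent between L and R.
  the column player's payoff from L: p·7 + (1−p)·6 = p + 6
  the column player's payoff from R: p·9 + (1−p)·2 = 7p + 2
  p + 6 = 7p + 2  ⇒  -6p = -4  ⇒  p = 2/3.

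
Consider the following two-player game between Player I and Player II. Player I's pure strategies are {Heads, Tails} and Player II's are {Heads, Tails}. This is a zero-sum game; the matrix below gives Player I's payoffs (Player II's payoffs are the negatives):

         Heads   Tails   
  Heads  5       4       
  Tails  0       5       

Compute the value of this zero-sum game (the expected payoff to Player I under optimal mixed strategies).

In a mixed equilibrium Player I is indifferent between Heads and Tails; this condition fixes q.
  Player I's expected payoff from Heads: q·5 + (1−q)·4 = q + 4
  Player I's expected payoff from Tails: q·0 + (1−q)·5 = -5q + 5
  q + 4 = -5q + 5  ⇒  6q = 1  ⇒  q = 1/6.
The value is Player I's expected payoff against this mix (using Heads): (1/6)·5 + (5/6)·4 = 25/6.

v = 25/6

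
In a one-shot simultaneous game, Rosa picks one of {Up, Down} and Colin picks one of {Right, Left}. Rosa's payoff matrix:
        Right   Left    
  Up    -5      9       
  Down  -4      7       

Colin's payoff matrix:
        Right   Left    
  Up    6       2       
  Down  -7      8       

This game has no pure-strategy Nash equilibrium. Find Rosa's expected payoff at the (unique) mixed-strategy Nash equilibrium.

-1/3

Rosa's indifference between Up and Down determines Colin's mixing probability q:
  Rosa's payoff to Up: q·(-5) + (1−q)·9 = -14q + 9
  Rosa's payoff to Down: q·(-4) + (1−q)·7 = -11q + 7
  -14q + 9 = -11q + 7  ⇒  -3q = -2  ⇒  q = 2/3.
At equilibrium Rosa is indifferent across rows, so Rosa's payoff equals the payoff from Up: (2/3)·(-5) + (1/3)·9 = -1/3.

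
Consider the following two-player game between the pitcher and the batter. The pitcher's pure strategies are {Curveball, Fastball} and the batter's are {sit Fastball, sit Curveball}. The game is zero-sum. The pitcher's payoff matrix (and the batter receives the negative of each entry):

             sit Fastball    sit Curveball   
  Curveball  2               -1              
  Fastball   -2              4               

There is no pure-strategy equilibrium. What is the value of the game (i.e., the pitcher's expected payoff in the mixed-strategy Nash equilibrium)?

For the pitcher to be willing to mix, the pitcher must be indifferent between Curveball and Fastball, which pins down the batter's mix.
  the pitcher's payoff to Curveball: q·2 + (1−q)·(-1) = 3q - 1
  the pitcher's payoff to Fastball: q·(-2) + (1−q)·4 = -6q + 4
  3q - 1 = -6q + 4  ⇒  9q = 5  ⇒  q = 5/9.
The value is the pitcher's expected payoff against this mix (using Curveball): (5/9)·2 + (4/9)·(-1) = 2/3.

v = 2/3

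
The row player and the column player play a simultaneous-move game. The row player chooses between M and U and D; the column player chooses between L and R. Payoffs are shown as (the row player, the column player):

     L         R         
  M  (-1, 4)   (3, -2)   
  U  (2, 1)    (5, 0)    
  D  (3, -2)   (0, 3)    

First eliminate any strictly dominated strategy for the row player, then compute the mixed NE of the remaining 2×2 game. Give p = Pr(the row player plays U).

p = 5/6

The row player's strategy M is strictly dominated by U: 2 > -1 and 5 > 3. Eliminate M.
The column player's indifference between L and R determines the row player's mixing probability p:
  the column player's payoff from L: p·1 + (1−p)·(-2) = 3p - 2
  the column player's payoff from R: p·0 + (1−p)·3 = -3p + 3
  3p - 2 = -3p + 3  ⇒  6p = 5  ⇒  p = 5/6.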